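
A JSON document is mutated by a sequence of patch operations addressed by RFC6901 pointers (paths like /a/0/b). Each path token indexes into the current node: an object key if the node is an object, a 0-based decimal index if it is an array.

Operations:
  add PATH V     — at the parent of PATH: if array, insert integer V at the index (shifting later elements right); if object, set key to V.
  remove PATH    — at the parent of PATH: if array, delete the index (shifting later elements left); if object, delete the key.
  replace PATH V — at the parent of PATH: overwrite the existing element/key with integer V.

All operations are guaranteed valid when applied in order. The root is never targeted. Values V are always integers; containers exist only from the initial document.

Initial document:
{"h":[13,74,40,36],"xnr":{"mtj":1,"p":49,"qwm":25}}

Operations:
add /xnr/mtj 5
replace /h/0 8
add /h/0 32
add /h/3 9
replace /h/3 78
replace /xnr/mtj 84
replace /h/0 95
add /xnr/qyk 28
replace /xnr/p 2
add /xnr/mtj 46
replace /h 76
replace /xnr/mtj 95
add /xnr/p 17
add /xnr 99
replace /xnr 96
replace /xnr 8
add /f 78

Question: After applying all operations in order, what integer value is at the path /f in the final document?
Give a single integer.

After op 1 (add /xnr/mtj 5): {"h":[13,74,40,36],"xnr":{"mtj":5,"p":49,"qwm":25}}
After op 2 (replace /h/0 8): {"h":[8,74,40,36],"xnr":{"mtj":5,"p":49,"qwm":25}}
After op 3 (add /h/0 32): {"h":[32,8,74,40,36],"xnr":{"mtj":5,"p":49,"qwm":25}}
After op 4 (add /h/3 9): {"h":[32,8,74,9,40,36],"xnr":{"mtj":5,"p":49,"qwm":25}}
After op 5 (replace /h/3 78): {"h":[32,8,74,78,40,36],"xnr":{"mtj":5,"p":49,"qwm":25}}
After op 6 (replace /xnr/mtj 84): {"h":[32,8,74,78,40,36],"xnr":{"mtj":84,"p":49,"qwm":25}}
After op 7 (replace /h/0 95): {"h":[95,8,74,78,40,36],"xnr":{"mtj":84,"p":49,"qwm":25}}
After op 8 (add /xnr/qyk 28): {"h":[95,8,74,78,40,36],"xnr":{"mtj":84,"p":49,"qwm":25,"qyk":28}}
After op 9 (replace /xnr/p 2): {"h":[95,8,74,78,40,36],"xnr":{"mtj":84,"p":2,"qwm":25,"qyk":28}}
After op 10 (add /xnr/mtj 46): {"h":[95,8,74,78,40,36],"xnr":{"mtj":46,"p":2,"qwm":25,"qyk":28}}
After op 11 (replace /h 76): {"h":76,"xnr":{"mtj":46,"p":2,"qwm":25,"qyk":28}}
After op 12 (replace /xnr/mtj 95): {"h":76,"xnr":{"mtj":95,"p":2,"qwm":25,"qyk":28}}
After op 13 (add /xnr/p 17): {"h":76,"xnr":{"mtj":95,"p":17,"qwm":25,"qyk":28}}
After op 14 (add /xnr 99): {"h":76,"xnr":99}
After op 15 (replace /xnr 96): {"h":76,"xnr":96}
After op 16 (replace /xnr 8): {"h":76,"xnr":8}
After op 17 (add /f 78): {"f":78,"h":76,"xnr":8}
Value at /f: 78

Answer: 78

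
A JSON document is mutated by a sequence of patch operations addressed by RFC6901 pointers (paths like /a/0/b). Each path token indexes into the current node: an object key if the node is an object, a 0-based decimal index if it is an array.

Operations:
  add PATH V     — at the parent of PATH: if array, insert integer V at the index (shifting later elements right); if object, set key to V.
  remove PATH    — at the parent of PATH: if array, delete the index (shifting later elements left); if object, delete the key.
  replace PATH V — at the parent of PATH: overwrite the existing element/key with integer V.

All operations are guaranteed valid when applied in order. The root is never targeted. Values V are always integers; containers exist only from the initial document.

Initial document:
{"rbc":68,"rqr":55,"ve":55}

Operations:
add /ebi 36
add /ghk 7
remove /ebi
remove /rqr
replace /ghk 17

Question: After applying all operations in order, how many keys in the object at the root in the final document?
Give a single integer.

After op 1 (add /ebi 36): {"ebi":36,"rbc":68,"rqr":55,"ve":55}
After op 2 (add /ghk 7): {"ebi":36,"ghk":7,"rbc":68,"rqr":55,"ve":55}
After op 3 (remove /ebi): {"ghk":7,"rbc":68,"rqr":55,"ve":55}
After op 4 (remove /rqr): {"ghk":7,"rbc":68,"ve":55}
After op 5 (replace /ghk 17): {"ghk":17,"rbc":68,"ve":55}
Size at the root: 3

Answer: 3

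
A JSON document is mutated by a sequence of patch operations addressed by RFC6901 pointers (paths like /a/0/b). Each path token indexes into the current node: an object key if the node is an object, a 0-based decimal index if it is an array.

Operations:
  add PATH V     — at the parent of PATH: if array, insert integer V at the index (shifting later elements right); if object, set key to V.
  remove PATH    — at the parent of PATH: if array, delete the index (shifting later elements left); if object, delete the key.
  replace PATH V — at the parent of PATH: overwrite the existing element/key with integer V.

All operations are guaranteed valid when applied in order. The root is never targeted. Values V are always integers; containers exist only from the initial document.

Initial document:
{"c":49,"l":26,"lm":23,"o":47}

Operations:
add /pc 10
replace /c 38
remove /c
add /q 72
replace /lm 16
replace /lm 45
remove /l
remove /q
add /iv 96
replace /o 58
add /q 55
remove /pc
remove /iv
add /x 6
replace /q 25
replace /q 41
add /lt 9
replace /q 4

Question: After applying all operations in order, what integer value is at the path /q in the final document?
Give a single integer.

Answer: 4

Derivation:
After op 1 (add /pc 10): {"c":49,"l":26,"lm":23,"o":47,"pc":10}
After op 2 (replace /c 38): {"c":38,"l":26,"lm":23,"o":47,"pc":10}
After op 3 (remove /c): {"l":26,"lm":23,"o":47,"pc":10}
After op 4 (add /q 72): {"l":26,"lm":23,"o":47,"pc":10,"q":72}
After op 5 (replace /lm 16): {"l":26,"lm":16,"o":47,"pc":10,"q":72}
After op 6 (replace /lm 45): {"l":26,"lm":45,"o":47,"pc":10,"q":72}
After op 7 (remove /l): {"lm":45,"o":47,"pc":10,"q":72}
After op 8 (remove /q): {"lm":45,"o":47,"pc":10}
After op 9 (add /iv 96): {"iv":96,"lm":45,"o":47,"pc":10}
After op 10 (replace /o 58): {"iv":96,"lm":45,"o":58,"pc":10}
After op 11 (add /q 55): {"iv":96,"lm":45,"o":58,"pc":10,"q":55}
After op 12 (remove /pc): {"iv":96,"lm":45,"o":58,"q":55}
After op 13 (remove /iv): {"lm":45,"o":58,"q":55}
After op 14 (add /x 6): {"lm":45,"o":58,"q":55,"x":6}
After op 15 (replace /q 25): {"lm":45,"o":58,"q":25,"x":6}
After op 16 (replace /q 41): {"lm":45,"o":58,"q":41,"x":6}
After op 17 (add /lt 9): {"lm":45,"lt":9,"o":58,"q":41,"x":6}
After op 18 (replace /q 4): {"lm":45,"lt":9,"o":58,"q":4,"x":6}
Value at /q: 4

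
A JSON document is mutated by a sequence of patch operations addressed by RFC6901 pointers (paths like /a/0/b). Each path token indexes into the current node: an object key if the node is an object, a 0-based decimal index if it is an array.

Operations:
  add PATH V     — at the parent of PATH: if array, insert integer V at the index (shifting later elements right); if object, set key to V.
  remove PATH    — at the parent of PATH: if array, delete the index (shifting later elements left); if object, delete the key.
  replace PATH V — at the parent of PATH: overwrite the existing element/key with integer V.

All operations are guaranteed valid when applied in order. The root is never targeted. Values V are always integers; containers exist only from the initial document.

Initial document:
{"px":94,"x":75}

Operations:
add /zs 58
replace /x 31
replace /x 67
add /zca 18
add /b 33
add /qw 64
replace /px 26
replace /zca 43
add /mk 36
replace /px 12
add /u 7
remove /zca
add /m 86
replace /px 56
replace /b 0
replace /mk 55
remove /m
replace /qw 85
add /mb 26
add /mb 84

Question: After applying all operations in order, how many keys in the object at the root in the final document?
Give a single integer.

After op 1 (add /zs 58): {"px":94,"x":75,"zs":58}
After op 2 (replace /x 31): {"px":94,"x":31,"zs":58}
After op 3 (replace /x 67): {"px":94,"x":67,"zs":58}
After op 4 (add /zca 18): {"px":94,"x":67,"zca":18,"zs":58}
After op 5 (add /b 33): {"b":33,"px":94,"x":67,"zca":18,"zs":58}
After op 6 (add /qw 64): {"b":33,"px":94,"qw":64,"x":67,"zca":18,"zs":58}
After op 7 (replace /px 26): {"b":33,"px":26,"qw":64,"x":67,"zca":18,"zs":58}
After op 8 (replace /zca 43): {"b":33,"px":26,"qw":64,"x":67,"zca":43,"zs":58}
After op 9 (add /mk 36): {"b":33,"mk":36,"px":26,"qw":64,"x":67,"zca":43,"zs":58}
After op 10 (replace /px 12): {"b":33,"mk":36,"px":12,"qw":64,"x":67,"zca":43,"zs":58}
After op 11 (add /u 7): {"b":33,"mk":36,"px":12,"qw":64,"u":7,"x":67,"zca":43,"zs":58}
After op 12 (remove /zca): {"b":33,"mk":36,"px":12,"qw":64,"u":7,"x":67,"zs":58}
After op 13 (add /m 86): {"b":33,"m":86,"mk":36,"px":12,"qw":64,"u":7,"x":67,"zs":58}
After op 14 (replace /px 56): {"b":33,"m":86,"mk":36,"px":56,"qw":64,"u":7,"x":67,"zs":58}
After op 15 (replace /b 0): {"b":0,"m":86,"mk":36,"px":56,"qw":64,"u":7,"x":67,"zs":58}
After op 16 (replace /mk 55): {"b":0,"m":86,"mk":55,"px":56,"qw":64,"u":7,"x":67,"zs":58}
After op 17 (remove /m): {"b":0,"mk":55,"px":56,"qw":64,"u":7,"x":67,"zs":58}
After op 18 (replace /qw 85): {"b":0,"mk":55,"px":56,"qw":85,"u":7,"x":67,"zs":58}
After op 19 (add /mb 26): {"b":0,"mb":26,"mk":55,"px":56,"qw":85,"u":7,"x":67,"zs":58}
After op 20 (add /mb 84): {"b":0,"mb":84,"mk":55,"px":56,"qw":85,"u":7,"x":67,"zs":58}
Size at the root: 8

Answer: 8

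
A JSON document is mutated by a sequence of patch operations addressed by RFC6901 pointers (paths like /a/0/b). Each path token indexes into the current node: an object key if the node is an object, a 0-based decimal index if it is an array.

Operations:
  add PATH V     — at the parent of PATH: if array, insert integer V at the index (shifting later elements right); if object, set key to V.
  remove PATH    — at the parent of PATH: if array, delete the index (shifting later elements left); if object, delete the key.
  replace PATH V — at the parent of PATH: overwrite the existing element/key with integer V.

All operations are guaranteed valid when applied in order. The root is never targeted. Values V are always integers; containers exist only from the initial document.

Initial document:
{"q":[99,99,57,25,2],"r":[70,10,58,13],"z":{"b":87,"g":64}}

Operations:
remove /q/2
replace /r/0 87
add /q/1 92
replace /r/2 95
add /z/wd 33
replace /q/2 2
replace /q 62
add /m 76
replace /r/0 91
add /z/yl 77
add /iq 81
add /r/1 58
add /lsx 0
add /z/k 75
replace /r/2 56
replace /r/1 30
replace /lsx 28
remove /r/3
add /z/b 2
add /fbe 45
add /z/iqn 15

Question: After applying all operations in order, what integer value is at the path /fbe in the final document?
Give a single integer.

Answer: 45

Derivation:
After op 1 (remove /q/2): {"q":[99,99,25,2],"r":[70,10,58,13],"z":{"b":87,"g":64}}
After op 2 (replace /r/0 87): {"q":[99,99,25,2],"r":[87,10,58,13],"z":{"b":87,"g":64}}
After op 3 (add /q/1 92): {"q":[99,92,99,25,2],"r":[87,10,58,13],"z":{"b":87,"g":64}}
After op 4 (replace /r/2 95): {"q":[99,92,99,25,2],"r":[87,10,95,13],"z":{"b":87,"g":64}}
After op 5 (add /z/wd 33): {"q":[99,92,99,25,2],"r":[87,10,95,13],"z":{"b":87,"g":64,"wd":33}}
After op 6 (replace /q/2 2): {"q":[99,92,2,25,2],"r":[87,10,95,13],"z":{"b":87,"g":64,"wd":33}}
After op 7 (replace /q 62): {"q":62,"r":[87,10,95,13],"z":{"b":87,"g":64,"wd":33}}
After op 8 (add /m 76): {"m":76,"q":62,"r":[87,10,95,13],"z":{"b":87,"g":64,"wd":33}}
After op 9 (replace /r/0 91): {"m":76,"q":62,"r":[91,10,95,13],"z":{"b":87,"g":64,"wd":33}}
After op 10 (add /z/yl 77): {"m":76,"q":62,"r":[91,10,95,13],"z":{"b":87,"g":64,"wd":33,"yl":77}}
After op 11 (add /iq 81): {"iq":81,"m":76,"q":62,"r":[91,10,95,13],"z":{"b":87,"g":64,"wd":33,"yl":77}}
After op 12 (add /r/1 58): {"iq":81,"m":76,"q":62,"r":[91,58,10,95,13],"z":{"b":87,"g":64,"wd":33,"yl":77}}
After op 13 (add /lsx 0): {"iq":81,"lsx":0,"m":76,"q":62,"r":[91,58,10,95,13],"z":{"b":87,"g":64,"wd":33,"yl":77}}
After op 14 (add /z/k 75): {"iq":81,"lsx":0,"m":76,"q":62,"r":[91,58,10,95,13],"z":{"b":87,"g":64,"k":75,"wd":33,"yl":77}}
After op 15 (replace /r/2 56): {"iq":81,"lsx":0,"m":76,"q":62,"r":[91,58,56,95,13],"z":{"b":87,"g":64,"k":75,"wd":33,"yl":77}}
After op 16 (replace /r/1 30): {"iq":81,"lsx":0,"m":76,"q":62,"r":[91,30,56,95,13],"z":{"b":87,"g":64,"k":75,"wd":33,"yl":77}}
After op 17 (replace /lsx 28): {"iq":81,"lsx":28,"m":76,"q":62,"r":[91,30,56,95,13],"z":{"b":87,"g":64,"k":75,"wd":33,"yl":77}}
After op 18 (remove /r/3): {"iq":81,"lsx":28,"m":76,"q":62,"r":[91,30,56,13],"z":{"b":87,"g":64,"k":75,"wd":33,"yl":77}}
After op 19 (add /z/b 2): {"iq":81,"lsx":28,"m":76,"q":62,"r":[91,30,56,13],"z":{"b":2,"g":64,"k":75,"wd":33,"yl":77}}
After op 20 (add /fbe 45): {"fbe":45,"iq":81,"lsx":28,"m":76,"q":62,"r":[91,30,56,13],"z":{"b":2,"g":64,"k":75,"wd":33,"yl":77}}
After op 21 (add /z/iqn 15): {"fbe":45,"iq":81,"lsx":28,"m":76,"q":62,"r":[91,30,56,13],"z":{"b":2,"g":64,"iqn":15,"k":75,"wd":33,"yl":77}}
Value at /fbe: 45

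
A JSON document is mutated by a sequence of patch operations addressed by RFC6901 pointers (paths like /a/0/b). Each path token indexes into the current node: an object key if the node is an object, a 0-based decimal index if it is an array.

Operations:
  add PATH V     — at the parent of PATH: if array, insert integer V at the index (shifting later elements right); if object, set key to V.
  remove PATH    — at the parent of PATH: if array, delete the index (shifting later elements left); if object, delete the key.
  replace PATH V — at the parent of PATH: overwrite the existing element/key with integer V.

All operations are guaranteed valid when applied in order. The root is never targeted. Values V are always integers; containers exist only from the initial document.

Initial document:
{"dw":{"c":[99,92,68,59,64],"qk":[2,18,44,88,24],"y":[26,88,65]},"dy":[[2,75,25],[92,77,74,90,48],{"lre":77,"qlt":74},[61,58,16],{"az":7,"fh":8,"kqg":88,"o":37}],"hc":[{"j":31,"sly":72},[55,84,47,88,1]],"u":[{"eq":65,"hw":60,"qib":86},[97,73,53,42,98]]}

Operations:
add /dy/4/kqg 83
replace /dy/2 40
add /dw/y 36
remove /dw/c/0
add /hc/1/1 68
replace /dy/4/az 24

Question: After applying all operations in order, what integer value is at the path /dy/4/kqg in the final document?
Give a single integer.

Answer: 83

Derivation:
After op 1 (add /dy/4/kqg 83): {"dw":{"c":[99,92,68,59,64],"qk":[2,18,44,88,24],"y":[26,88,65]},"dy":[[2,75,25],[92,77,74,90,48],{"lre":77,"qlt":74},[61,58,16],{"az":7,"fh":8,"kqg":83,"o":37}],"hc":[{"j":31,"sly":72},[55,84,47,88,1]],"u":[{"eq":65,"hw":60,"qib":86},[97,73,53,42,98]]}
After op 2 (replace /dy/2 40): {"dw":{"c":[99,92,68,59,64],"qk":[2,18,44,88,24],"y":[26,88,65]},"dy":[[2,75,25],[92,77,74,90,48],40,[61,58,16],{"az":7,"fh":8,"kqg":83,"o":37}],"hc":[{"j":31,"sly":72},[55,84,47,88,1]],"u":[{"eq":65,"hw":60,"qib":86},[97,73,53,42,98]]}
After op 3 (add /dw/y 36): {"dw":{"c":[99,92,68,59,64],"qk":[2,18,44,88,24],"y":36},"dy":[[2,75,25],[92,77,74,90,48],40,[61,58,16],{"az":7,"fh":8,"kqg":83,"o":37}],"hc":[{"j":31,"sly":72},[55,84,47,88,1]],"u":[{"eq":65,"hw":60,"qib":86},[97,73,53,42,98]]}
After op 4 (remove /dw/c/0): {"dw":{"c":[92,68,59,64],"qk":[2,18,44,88,24],"y":36},"dy":[[2,75,25],[92,77,74,90,48],40,[61,58,16],{"az":7,"fh":8,"kqg":83,"o":37}],"hc":[{"j":31,"sly":72},[55,84,47,88,1]],"u":[{"eq":65,"hw":60,"qib":86},[97,73,53,42,98]]}
After op 5 (add /hc/1/1 68): {"dw":{"c":[92,68,59,64],"qk":[2,18,44,88,24],"y":36},"dy":[[2,75,25],[92,77,74,90,48],40,[61,58,16],{"az":7,"fh":8,"kqg":83,"o":37}],"hc":[{"j":31,"sly":72},[55,68,84,47,88,1]],"u":[{"eq":65,"hw":60,"qib":86},[97,73,53,42,98]]}
After op 6 (replace /dy/4/az 24): {"dw":{"c":[92,68,59,64],"qk":[2,18,44,88,24],"y":36},"dy":[[2,75,25],[92,77,74,90,48],40,[61,58,16],{"az":24,"fh":8,"kqg":83,"o":37}],"hc":[{"j":31,"sly":72},[55,68,84,47,88,1]],"u":[{"eq":65,"hw":60,"qib":86},[97,73,53,42,98]]}
Value at /dy/4/kqg: 83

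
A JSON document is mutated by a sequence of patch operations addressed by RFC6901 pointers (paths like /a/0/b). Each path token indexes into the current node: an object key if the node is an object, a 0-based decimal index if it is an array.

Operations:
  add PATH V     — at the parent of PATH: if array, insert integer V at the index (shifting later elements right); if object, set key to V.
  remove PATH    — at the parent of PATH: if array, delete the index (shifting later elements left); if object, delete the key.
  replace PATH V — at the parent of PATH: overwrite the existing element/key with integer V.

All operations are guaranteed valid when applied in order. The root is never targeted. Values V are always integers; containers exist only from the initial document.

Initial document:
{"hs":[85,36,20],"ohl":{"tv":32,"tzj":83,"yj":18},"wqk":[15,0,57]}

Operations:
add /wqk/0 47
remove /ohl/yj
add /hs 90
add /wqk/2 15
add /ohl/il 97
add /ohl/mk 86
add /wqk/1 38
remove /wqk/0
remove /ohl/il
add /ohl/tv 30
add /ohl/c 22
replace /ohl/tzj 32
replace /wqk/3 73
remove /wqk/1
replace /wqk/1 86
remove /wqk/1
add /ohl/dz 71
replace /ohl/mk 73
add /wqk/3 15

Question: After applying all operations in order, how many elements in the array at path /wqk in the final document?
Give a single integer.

After op 1 (add /wqk/0 47): {"hs":[85,36,20],"ohl":{"tv":32,"tzj":83,"yj":18},"wqk":[47,15,0,57]}
After op 2 (remove /ohl/yj): {"hs":[85,36,20],"ohl":{"tv":32,"tzj":83},"wqk":[47,15,0,57]}
After op 3 (add /hs 90): {"hs":90,"ohl":{"tv":32,"tzj":83},"wqk":[47,15,0,57]}
After op 4 (add /wqk/2 15): {"hs":90,"ohl":{"tv":32,"tzj":83},"wqk":[47,15,15,0,57]}
After op 5 (add /ohl/il 97): {"hs":90,"ohl":{"il":97,"tv":32,"tzj":83},"wqk":[47,15,15,0,57]}
After op 6 (add /ohl/mk 86): {"hs":90,"ohl":{"il":97,"mk":86,"tv":32,"tzj":83},"wqk":[47,15,15,0,57]}
After op 7 (add /wqk/1 38): {"hs":90,"ohl":{"il":97,"mk":86,"tv":32,"tzj":83},"wqk":[47,38,15,15,0,57]}
After op 8 (remove /wqk/0): {"hs":90,"ohl":{"il":97,"mk":86,"tv":32,"tzj":83},"wqk":[38,15,15,0,57]}
After op 9 (remove /ohl/il): {"hs":90,"ohl":{"mk":86,"tv":32,"tzj":83},"wqk":[38,15,15,0,57]}
After op 10 (add /ohl/tv 30): {"hs":90,"ohl":{"mk":86,"tv":30,"tzj":83},"wqk":[38,15,15,0,57]}
After op 11 (add /ohl/c 22): {"hs":90,"ohl":{"c":22,"mk":86,"tv":30,"tzj":83},"wqk":[38,15,15,0,57]}
After op 12 (replace /ohl/tzj 32): {"hs":90,"ohl":{"c":22,"mk":86,"tv":30,"tzj":32},"wqk":[38,15,15,0,57]}
After op 13 (replace /wqk/3 73): {"hs":90,"ohl":{"c":22,"mk":86,"tv":30,"tzj":32},"wqk":[38,15,15,73,57]}
After op 14 (remove /wqk/1): {"hs":90,"ohl":{"c":22,"mk":86,"tv":30,"tzj":32},"wqk":[38,15,73,57]}
After op 15 (replace /wqk/1 86): {"hs":90,"ohl":{"c":22,"mk":86,"tv":30,"tzj":32},"wqk":[38,86,73,57]}
After op 16 (remove /wqk/1): {"hs":90,"ohl":{"c":22,"mk":86,"tv":30,"tzj":32},"wqk":[38,73,57]}
After op 17 (add /ohl/dz 71): {"hs":90,"ohl":{"c":22,"dz":71,"mk":86,"tv":30,"tzj":32},"wqk":[38,73,57]}
After op 18 (replace /ohl/mk 73): {"hs":90,"ohl":{"c":22,"dz":71,"mk":73,"tv":30,"tzj":32},"wqk":[38,73,57]}
After op 19 (add /wqk/3 15): {"hs":90,"ohl":{"c":22,"dz":71,"mk":73,"tv":30,"tzj":32},"wqk":[38,73,57,15]}
Size at path /wqk: 4

Answer: 4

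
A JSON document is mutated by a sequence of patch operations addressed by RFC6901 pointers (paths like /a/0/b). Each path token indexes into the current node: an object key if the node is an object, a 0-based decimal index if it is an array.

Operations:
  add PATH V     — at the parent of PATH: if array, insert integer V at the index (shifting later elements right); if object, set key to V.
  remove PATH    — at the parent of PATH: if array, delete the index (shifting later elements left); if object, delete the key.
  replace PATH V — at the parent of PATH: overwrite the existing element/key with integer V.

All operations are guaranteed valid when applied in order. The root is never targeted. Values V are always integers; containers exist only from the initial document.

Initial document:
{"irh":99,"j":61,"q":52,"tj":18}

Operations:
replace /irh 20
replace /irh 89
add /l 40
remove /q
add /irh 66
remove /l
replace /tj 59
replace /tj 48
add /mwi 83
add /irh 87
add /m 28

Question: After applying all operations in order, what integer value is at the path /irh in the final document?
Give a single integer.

After op 1 (replace /irh 20): {"irh":20,"j":61,"q":52,"tj":18}
After op 2 (replace /irh 89): {"irh":89,"j":61,"q":52,"tj":18}
After op 3 (add /l 40): {"irh":89,"j":61,"l":40,"q":52,"tj":18}
After op 4 (remove /q): {"irh":89,"j":61,"l":40,"tj":18}
After op 5 (add /irh 66): {"irh":66,"j":61,"l":40,"tj":18}
After op 6 (remove /l): {"irh":66,"j":61,"tj":18}
After op 7 (replace /tj 59): {"irh":66,"j":61,"tj":59}
After op 8 (replace /tj 48): {"irh":66,"j":61,"tj":48}
After op 9 (add /mwi 83): {"irh":66,"j":61,"mwi":83,"tj":48}
After op 10 (add /irh 87): {"irh":87,"j":61,"mwi":83,"tj":48}
After op 11 (add /m 28): {"irh":87,"j":61,"m":28,"mwi":83,"tj":48}
Value at /irh: 87

Answer: 87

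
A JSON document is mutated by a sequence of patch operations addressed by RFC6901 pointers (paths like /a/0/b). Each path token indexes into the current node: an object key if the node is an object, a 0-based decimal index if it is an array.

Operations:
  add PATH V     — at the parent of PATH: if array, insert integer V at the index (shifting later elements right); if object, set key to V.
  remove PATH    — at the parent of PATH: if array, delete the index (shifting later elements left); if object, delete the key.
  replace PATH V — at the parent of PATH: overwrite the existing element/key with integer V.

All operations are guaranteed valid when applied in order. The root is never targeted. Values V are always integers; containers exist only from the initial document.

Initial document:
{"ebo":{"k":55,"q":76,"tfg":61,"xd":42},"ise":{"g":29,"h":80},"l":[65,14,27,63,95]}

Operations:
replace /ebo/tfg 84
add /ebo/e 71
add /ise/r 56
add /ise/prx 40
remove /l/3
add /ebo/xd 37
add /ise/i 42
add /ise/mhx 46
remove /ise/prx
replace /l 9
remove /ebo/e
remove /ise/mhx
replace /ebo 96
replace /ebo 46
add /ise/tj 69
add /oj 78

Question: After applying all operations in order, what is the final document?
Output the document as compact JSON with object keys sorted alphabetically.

After op 1 (replace /ebo/tfg 84): {"ebo":{"k":55,"q":76,"tfg":84,"xd":42},"ise":{"g":29,"h":80},"l":[65,14,27,63,95]}
After op 2 (add /ebo/e 71): {"ebo":{"e":71,"k":55,"q":76,"tfg":84,"xd":42},"ise":{"g":29,"h":80},"l":[65,14,27,63,95]}
After op 3 (add /ise/r 56): {"ebo":{"e":71,"k":55,"q":76,"tfg":84,"xd":42},"ise":{"g":29,"h":80,"r":56},"l":[65,14,27,63,95]}
After op 4 (add /ise/prx 40): {"ebo":{"e":71,"k":55,"q":76,"tfg":84,"xd":42},"ise":{"g":29,"h":80,"prx":40,"r":56},"l":[65,14,27,63,95]}
After op 5 (remove /l/3): {"ebo":{"e":71,"k":55,"q":76,"tfg":84,"xd":42},"ise":{"g":29,"h":80,"prx":40,"r":56},"l":[65,14,27,95]}
After op 6 (add /ebo/xd 37): {"ebo":{"e":71,"k":55,"q":76,"tfg":84,"xd":37},"ise":{"g":29,"h":80,"prx":40,"r":56},"l":[65,14,27,95]}
After op 7 (add /ise/i 42): {"ebo":{"e":71,"k":55,"q":76,"tfg":84,"xd":37},"ise":{"g":29,"h":80,"i":42,"prx":40,"r":56},"l":[65,14,27,95]}
After op 8 (add /ise/mhx 46): {"ebo":{"e":71,"k":55,"q":76,"tfg":84,"xd":37},"ise":{"g":29,"h":80,"i":42,"mhx":46,"prx":40,"r":56},"l":[65,14,27,95]}
After op 9 (remove /ise/prx): {"ebo":{"e":71,"k":55,"q":76,"tfg":84,"xd":37},"ise":{"g":29,"h":80,"i":42,"mhx":46,"r":56},"l":[65,14,27,95]}
After op 10 (replace /l 9): {"ebo":{"e":71,"k":55,"q":76,"tfg":84,"xd":37},"ise":{"g":29,"h":80,"i":42,"mhx":46,"r":56},"l":9}
After op 11 (remove /ebo/e): {"ebo":{"k":55,"q":76,"tfg":84,"xd":37},"ise":{"g":29,"h":80,"i":42,"mhx":46,"r":56},"l":9}
After op 12 (remove /ise/mhx): {"ebo":{"k":55,"q":76,"tfg":84,"xd":37},"ise":{"g":29,"h":80,"i":42,"r":56},"l":9}
After op 13 (replace /ebo 96): {"ebo":96,"ise":{"g":29,"h":80,"i":42,"r":56},"l":9}
After op 14 (replace /ebo 46): {"ebo":46,"ise":{"g":29,"h":80,"i":42,"r":56},"l":9}
After op 15 (add /ise/tj 69): {"ebo":46,"ise":{"g":29,"h":80,"i":42,"r":56,"tj":69},"l":9}
After op 16 (add /oj 78): {"ebo":46,"ise":{"g":29,"h":80,"i":42,"r":56,"tj":69},"l":9,"oj":78}

Answer: {"ebo":46,"ise":{"g":29,"h":80,"i":42,"r":56,"tj":69},"l":9,"oj":78}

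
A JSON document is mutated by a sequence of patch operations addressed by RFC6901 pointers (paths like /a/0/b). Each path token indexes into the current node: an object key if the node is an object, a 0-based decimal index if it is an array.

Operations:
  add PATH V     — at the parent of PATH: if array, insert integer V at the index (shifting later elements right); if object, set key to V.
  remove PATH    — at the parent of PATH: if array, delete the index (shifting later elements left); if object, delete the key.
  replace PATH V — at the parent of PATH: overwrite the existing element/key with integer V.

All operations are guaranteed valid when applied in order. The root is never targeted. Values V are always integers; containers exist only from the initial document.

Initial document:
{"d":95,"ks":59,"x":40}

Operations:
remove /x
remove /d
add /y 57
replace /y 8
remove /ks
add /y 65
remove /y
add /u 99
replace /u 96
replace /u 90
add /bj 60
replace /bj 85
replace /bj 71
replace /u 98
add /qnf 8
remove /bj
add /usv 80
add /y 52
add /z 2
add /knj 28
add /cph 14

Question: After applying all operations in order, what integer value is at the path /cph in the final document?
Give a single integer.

Answer: 14

Derivation:
After op 1 (remove /x): {"d":95,"ks":59}
After op 2 (remove /d): {"ks":59}
After op 3 (add /y 57): {"ks":59,"y":57}
After op 4 (replace /y 8): {"ks":59,"y":8}
After op 5 (remove /ks): {"y":8}
After op 6 (add /y 65): {"y":65}
After op 7 (remove /y): {}
After op 8 (add /u 99): {"u":99}
After op 9 (replace /u 96): {"u":96}
After op 10 (replace /u 90): {"u":90}
After op 11 (add /bj 60): {"bj":60,"u":90}
After op 12 (replace /bj 85): {"bj":85,"u":90}
After op 13 (replace /bj 71): {"bj":71,"u":90}
After op 14 (replace /u 98): {"bj":71,"u":98}
After op 15 (add /qnf 8): {"bj":71,"qnf":8,"u":98}
After op 16 (remove /bj): {"qnf":8,"u":98}
After op 17 (add /usv 80): {"qnf":8,"u":98,"usv":80}
After op 18 (add /y 52): {"qnf":8,"u":98,"usv":80,"y":52}
After op 19 (add /z 2): {"qnf":8,"u":98,"usv":80,"y":52,"z":2}
After op 20 (add /knj 28): {"knj":28,"qnf":8,"u":98,"usv":80,"y":52,"z":2}
After op 21 (add /cph 14): {"cph":14,"knj":28,"qnf":8,"u":98,"usv":80,"y":52,"z":2}
Value at /cph: 14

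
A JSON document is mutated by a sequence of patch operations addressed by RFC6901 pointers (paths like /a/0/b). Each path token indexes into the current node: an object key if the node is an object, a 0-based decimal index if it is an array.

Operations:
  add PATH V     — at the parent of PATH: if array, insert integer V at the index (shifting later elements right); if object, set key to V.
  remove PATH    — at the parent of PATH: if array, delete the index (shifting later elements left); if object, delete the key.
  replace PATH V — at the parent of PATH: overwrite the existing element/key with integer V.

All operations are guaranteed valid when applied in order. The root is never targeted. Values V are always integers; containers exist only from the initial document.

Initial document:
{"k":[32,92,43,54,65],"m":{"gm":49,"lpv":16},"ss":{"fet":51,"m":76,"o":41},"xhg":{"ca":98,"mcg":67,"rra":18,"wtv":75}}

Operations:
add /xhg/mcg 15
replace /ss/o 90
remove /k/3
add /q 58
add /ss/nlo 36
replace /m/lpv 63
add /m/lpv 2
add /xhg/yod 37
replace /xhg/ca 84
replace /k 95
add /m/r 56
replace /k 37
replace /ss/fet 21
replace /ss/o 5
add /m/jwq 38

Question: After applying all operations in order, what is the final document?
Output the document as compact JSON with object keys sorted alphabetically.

Answer: {"k":37,"m":{"gm":49,"jwq":38,"lpv":2,"r":56},"q":58,"ss":{"fet":21,"m":76,"nlo":36,"o":5},"xhg":{"ca":84,"mcg":15,"rra":18,"wtv":75,"yod":37}}

Derivation:
After op 1 (add /xhg/mcg 15): {"k":[32,92,43,54,65],"m":{"gm":49,"lpv":16},"ss":{"fet":51,"m":76,"o":41},"xhg":{"ca":98,"mcg":15,"rra":18,"wtv":75}}
After op 2 (replace /ss/o 90): {"k":[32,92,43,54,65],"m":{"gm":49,"lpv":16},"ss":{"fet":51,"m":76,"o":90},"xhg":{"ca":98,"mcg":15,"rra":18,"wtv":75}}
After op 3 (remove /k/3): {"k":[32,92,43,65],"m":{"gm":49,"lpv":16},"ss":{"fet":51,"m":76,"o":90},"xhg":{"ca":98,"mcg":15,"rra":18,"wtv":75}}
After op 4 (add /q 58): {"k":[32,92,43,65],"m":{"gm":49,"lpv":16},"q":58,"ss":{"fet":51,"m":76,"o":90},"xhg":{"ca":98,"mcg":15,"rra":18,"wtv":75}}
After op 5 (add /ss/nlo 36): {"k":[32,92,43,65],"m":{"gm":49,"lpv":16},"q":58,"ss":{"fet":51,"m":76,"nlo":36,"o":90},"xhg":{"ca":98,"mcg":15,"rra":18,"wtv":75}}
After op 6 (replace /m/lpv 63): {"k":[32,92,43,65],"m":{"gm":49,"lpv":63},"q":58,"ss":{"fet":51,"m":76,"nlo":36,"o":90},"xhg":{"ca":98,"mcg":15,"rra":18,"wtv":75}}
After op 7 (add /m/lpv 2): {"k":[32,92,43,65],"m":{"gm":49,"lpv":2},"q":58,"ss":{"fet":51,"m":76,"nlo":36,"o":90},"xhg":{"ca":98,"mcg":15,"rra":18,"wtv":75}}
After op 8 (add /xhg/yod 37): {"k":[32,92,43,65],"m":{"gm":49,"lpv":2},"q":58,"ss":{"fet":51,"m":76,"nlo":36,"o":90},"xhg":{"ca":98,"mcg":15,"rra":18,"wtv":75,"yod":37}}
After op 9 (replace /xhg/ca 84): {"k":[32,92,43,65],"m":{"gm":49,"lpv":2},"q":58,"ss":{"fet":51,"m":76,"nlo":36,"o":90},"xhg":{"ca":84,"mcg":15,"rra":18,"wtv":75,"yod":37}}
After op 10 (replace /k 95): {"k":95,"m":{"gm":49,"lpv":2},"q":58,"ss":{"fet":51,"m":76,"nlo":36,"o":90},"xhg":{"ca":84,"mcg":15,"rra":18,"wtv":75,"yod":37}}
After op 11 (add /m/r 56): {"k":95,"m":{"gm":49,"lpv":2,"r":56},"q":58,"ss":{"fet":51,"m":76,"nlo":36,"o":90},"xhg":{"ca":84,"mcg":15,"rra":18,"wtv":75,"yod":37}}
After op 12 (replace /k 37): {"k":37,"m":{"gm":49,"lpv":2,"r":56},"q":58,"ss":{"fet":51,"m":76,"nlo":36,"o":90},"xhg":{"ca":84,"mcg":15,"rra":18,"wtv":75,"yod":37}}
After op 13 (replace /ss/fet 21): {"k":37,"m":{"gm":49,"lpv":2,"r":56},"q":58,"ss":{"fet":21,"m":76,"nlo":36,"o":90},"xhg":{"ca":84,"mcg":15,"rra":18,"wtv":75,"yod":37}}
After op 14 (replace /ss/o 5): {"k":37,"m":{"gm":49,"lpv":2,"r":56},"q":58,"ss":{"fet":21,"m":76,"nlo":36,"o":5},"xhg":{"ca":84,"mcg":15,"rra":18,"wtv":75,"yod":37}}
After op 15 (add /m/jwq 38): {"k":37,"m":{"gm":49,"jwq":38,"lpv":2,"r":56},"q":58,"ss":{"fet":21,"m":76,"nlo":36,"o":5},"xhg":{"ca":84,"mcg":15,"rra":18,"wtv":75,"yod":37}}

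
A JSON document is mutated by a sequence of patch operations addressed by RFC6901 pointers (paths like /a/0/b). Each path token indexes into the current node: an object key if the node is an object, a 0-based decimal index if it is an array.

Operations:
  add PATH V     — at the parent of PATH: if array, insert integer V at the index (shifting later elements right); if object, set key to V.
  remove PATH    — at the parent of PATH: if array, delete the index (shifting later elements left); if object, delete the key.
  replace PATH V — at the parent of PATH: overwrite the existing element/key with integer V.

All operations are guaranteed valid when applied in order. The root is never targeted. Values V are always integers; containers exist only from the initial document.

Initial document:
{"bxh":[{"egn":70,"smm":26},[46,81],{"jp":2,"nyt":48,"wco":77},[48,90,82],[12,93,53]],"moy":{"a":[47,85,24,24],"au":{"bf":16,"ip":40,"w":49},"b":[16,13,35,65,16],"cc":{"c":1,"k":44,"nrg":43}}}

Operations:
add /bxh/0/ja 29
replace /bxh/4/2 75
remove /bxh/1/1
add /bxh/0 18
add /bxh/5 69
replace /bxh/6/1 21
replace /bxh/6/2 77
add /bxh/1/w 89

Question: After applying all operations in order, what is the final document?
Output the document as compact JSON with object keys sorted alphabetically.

Answer: {"bxh":[18,{"egn":70,"ja":29,"smm":26,"w":89},[46],{"jp":2,"nyt":48,"wco":77},[48,90,82],69,[12,21,77]],"moy":{"a":[47,85,24,24],"au":{"bf":16,"ip":40,"w":49},"b":[16,13,35,65,16],"cc":{"c":1,"k":44,"nrg":43}}}

Derivation:
After op 1 (add /bxh/0/ja 29): {"bxh":[{"egn":70,"ja":29,"smm":26},[46,81],{"jp":2,"nyt":48,"wco":77},[48,90,82],[12,93,53]],"moy":{"a":[47,85,24,24],"au":{"bf":16,"ip":40,"w":49},"b":[16,13,35,65,16],"cc":{"c":1,"k":44,"nrg":43}}}
After op 2 (replace /bxh/4/2 75): {"bxh":[{"egn":70,"ja":29,"smm":26},[46,81],{"jp":2,"nyt":48,"wco":77},[48,90,82],[12,93,75]],"moy":{"a":[47,85,24,24],"au":{"bf":16,"ip":40,"w":49},"b":[16,13,35,65,16],"cc":{"c":1,"k":44,"nrg":43}}}
After op 3 (remove /bxh/1/1): {"bxh":[{"egn":70,"ja":29,"smm":26},[46],{"jp":2,"nyt":48,"wco":77},[48,90,82],[12,93,75]],"moy":{"a":[47,85,24,24],"au":{"bf":16,"ip":40,"w":49},"b":[16,13,35,65,16],"cc":{"c":1,"k":44,"nrg":43}}}
After op 4 (add /bxh/0 18): {"bxh":[18,{"egn":70,"ja":29,"smm":26},[46],{"jp":2,"nyt":48,"wco":77},[48,90,82],[12,93,75]],"moy":{"a":[47,85,24,24],"au":{"bf":16,"ip":40,"w":49},"b":[16,13,35,65,16],"cc":{"c":1,"k":44,"nrg":43}}}
After op 5 (add /bxh/5 69): {"bxh":[18,{"egn":70,"ja":29,"smm":26},[46],{"jp":2,"nyt":48,"wco":77},[48,90,82],69,[12,93,75]],"moy":{"a":[47,85,24,24],"au":{"bf":16,"ip":40,"w":49},"b":[16,13,35,65,16],"cc":{"c":1,"k":44,"nrg":43}}}
After op 6 (replace /bxh/6/1 21): {"bxh":[18,{"egn":70,"ja":29,"smm":26},[46],{"jp":2,"nyt":48,"wco":77},[48,90,82],69,[12,21,75]],"moy":{"a":[47,85,24,24],"au":{"bf":16,"ip":40,"w":49},"b":[16,13,35,65,16],"cc":{"c":1,"k":44,"nrg":43}}}
After op 7 (replace /bxh/6/2 77): {"bxh":[18,{"egn":70,"ja":29,"smm":26},[46],{"jp":2,"nyt":48,"wco":77},[48,90,82],69,[12,21,77]],"moy":{"a":[47,85,24,24],"au":{"bf":16,"ip":40,"w":49},"b":[16,13,35,65,16],"cc":{"c":1,"k":44,"nrg":43}}}
After op 8 (add /bxh/1/w 89): {"bxh":[18,{"egn":70,"ja":29,"smm":26,"w":89},[46],{"jp":2,"nyt":48,"wco":77},[48,90,82],69,[12,21,77]],"moy":{"a":[47,85,24,24],"au":{"bf":16,"ip":40,"w":49},"b":[16,13,35,65,16],"cc":{"c":1,"k":44,"nrg":43}}}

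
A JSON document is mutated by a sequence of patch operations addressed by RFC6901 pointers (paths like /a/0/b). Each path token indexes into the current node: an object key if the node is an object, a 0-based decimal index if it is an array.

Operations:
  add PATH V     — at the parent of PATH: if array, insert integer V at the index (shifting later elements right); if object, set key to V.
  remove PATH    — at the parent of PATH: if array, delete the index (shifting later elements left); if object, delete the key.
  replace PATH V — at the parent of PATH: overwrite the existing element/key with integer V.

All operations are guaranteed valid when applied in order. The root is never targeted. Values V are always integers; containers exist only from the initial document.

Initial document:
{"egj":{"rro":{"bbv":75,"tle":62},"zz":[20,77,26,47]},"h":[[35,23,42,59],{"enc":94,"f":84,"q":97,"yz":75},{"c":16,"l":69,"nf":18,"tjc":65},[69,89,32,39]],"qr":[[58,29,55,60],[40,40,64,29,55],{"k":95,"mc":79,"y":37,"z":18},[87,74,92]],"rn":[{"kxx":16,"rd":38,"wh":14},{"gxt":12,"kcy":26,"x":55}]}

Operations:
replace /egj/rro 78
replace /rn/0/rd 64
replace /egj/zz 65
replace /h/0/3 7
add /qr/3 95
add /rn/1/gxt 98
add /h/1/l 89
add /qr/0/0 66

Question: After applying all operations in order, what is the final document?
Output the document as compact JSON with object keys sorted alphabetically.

After op 1 (replace /egj/rro 78): {"egj":{"rro":78,"zz":[20,77,26,47]},"h":[[35,23,42,59],{"enc":94,"f":84,"q":97,"yz":75},{"c":16,"l":69,"nf":18,"tjc":65},[69,89,32,39]],"qr":[[58,29,55,60],[40,40,64,29,55],{"k":95,"mc":79,"y":37,"z":18},[87,74,92]],"rn":[{"kxx":16,"rd":38,"wh":14},{"gxt":12,"kcy":26,"x":55}]}
After op 2 (replace /rn/0/rd 64): {"egj":{"rro":78,"zz":[20,77,26,47]},"h":[[35,23,42,59],{"enc":94,"f":84,"q":97,"yz":75},{"c":16,"l":69,"nf":18,"tjc":65},[69,89,32,39]],"qr":[[58,29,55,60],[40,40,64,29,55],{"k":95,"mc":79,"y":37,"z":18},[87,74,92]],"rn":[{"kxx":16,"rd":64,"wh":14},{"gxt":12,"kcy":26,"x":55}]}
After op 3 (replace /egj/zz 65): {"egj":{"rro":78,"zz":65},"h":[[35,23,42,59],{"enc":94,"f":84,"q":97,"yz":75},{"c":16,"l":69,"nf":18,"tjc":65},[69,89,32,39]],"qr":[[58,29,55,60],[40,40,64,29,55],{"k":95,"mc":79,"y":37,"z":18},[87,74,92]],"rn":[{"kxx":16,"rd":64,"wh":14},{"gxt":12,"kcy":26,"x":55}]}
After op 4 (replace /h/0/3 7): {"egj":{"rro":78,"zz":65},"h":[[35,23,42,7],{"enc":94,"f":84,"q":97,"yz":75},{"c":16,"l":69,"nf":18,"tjc":65},[69,89,32,39]],"qr":[[58,29,55,60],[40,40,64,29,55],{"k":95,"mc":79,"y":37,"z":18},[87,74,92]],"rn":[{"kxx":16,"rd":64,"wh":14},{"gxt":12,"kcy":26,"x":55}]}
After op 5 (add /qr/3 95): {"egj":{"rro":78,"zz":65},"h":[[35,23,42,7],{"enc":94,"f":84,"q":97,"yz":75},{"c":16,"l":69,"nf":18,"tjc":65},[69,89,32,39]],"qr":[[58,29,55,60],[40,40,64,29,55],{"k":95,"mc":79,"y":37,"z":18},95,[87,74,92]],"rn":[{"kxx":16,"rd":64,"wh":14},{"gxt":12,"kcy":26,"x":55}]}
After op 6 (add /rn/1/gxt 98): {"egj":{"rro":78,"zz":65},"h":[[35,23,42,7],{"enc":94,"f":84,"q":97,"yz":75},{"c":16,"l":69,"nf":18,"tjc":65},[69,89,32,39]],"qr":[[58,29,55,60],[40,40,64,29,55],{"k":95,"mc":79,"y":37,"z":18},95,[87,74,92]],"rn":[{"kxx":16,"rd":64,"wh":14},{"gxt":98,"kcy":26,"x":55}]}
After op 7 (add /h/1/l 89): {"egj":{"rro":78,"zz":65},"h":[[35,23,42,7],{"enc":94,"f":84,"l":89,"q":97,"yz":75},{"c":16,"l":69,"nf":18,"tjc":65},[69,89,32,39]],"qr":[[58,29,55,60],[40,40,64,29,55],{"k":95,"mc":79,"y":37,"z":18},95,[87,74,92]],"rn":[{"kxx":16,"rd":64,"wh":14},{"gxt":98,"kcy":26,"x":55}]}
After op 8 (add /qr/0/0 66): {"egj":{"rro":78,"zz":65},"h":[[35,23,42,7],{"enc":94,"f":84,"l":89,"q":97,"yz":75},{"c":16,"l":69,"nf":18,"tjc":65},[69,89,32,39]],"qr":[[66,58,29,55,60],[40,40,64,29,55],{"k":95,"mc":79,"y":37,"z":18},95,[87,74,92]],"rn":[{"kxx":16,"rd":64,"wh":14},{"gxt":98,"kcy":26,"x":55}]}

Answer: {"egj":{"rro":78,"zz":65},"h":[[35,23,42,7],{"enc":94,"f":84,"l":89,"q":97,"yz":75},{"c":16,"l":69,"nf":18,"tjc":65},[69,89,32,39]],"qr":[[66,58,29,55,60],[40,40,64,29,55],{"k":95,"mc":79,"y":37,"z":18},95,[87,74,92]],"rn":[{"kxx":16,"rd":64,"wh":14},{"gxt":98,"kcy":26,"x":55}]}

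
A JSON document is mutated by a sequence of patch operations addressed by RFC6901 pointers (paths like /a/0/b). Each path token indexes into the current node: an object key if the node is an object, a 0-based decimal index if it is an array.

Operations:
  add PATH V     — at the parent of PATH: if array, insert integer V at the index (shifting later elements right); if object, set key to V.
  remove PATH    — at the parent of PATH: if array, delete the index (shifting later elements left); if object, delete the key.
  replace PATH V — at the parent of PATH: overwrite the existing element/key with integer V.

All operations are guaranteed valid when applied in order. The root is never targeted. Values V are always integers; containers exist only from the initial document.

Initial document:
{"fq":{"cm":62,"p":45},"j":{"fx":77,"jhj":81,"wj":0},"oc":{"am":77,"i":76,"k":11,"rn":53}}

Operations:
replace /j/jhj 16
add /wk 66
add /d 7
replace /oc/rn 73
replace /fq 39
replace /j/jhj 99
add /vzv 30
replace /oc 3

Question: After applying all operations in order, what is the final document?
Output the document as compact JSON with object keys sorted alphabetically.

Answer: {"d":7,"fq":39,"j":{"fx":77,"jhj":99,"wj":0},"oc":3,"vzv":30,"wk":66}

Derivation:
After op 1 (replace /j/jhj 16): {"fq":{"cm":62,"p":45},"j":{"fx":77,"jhj":16,"wj":0},"oc":{"am":77,"i":76,"k":11,"rn":53}}
After op 2 (add /wk 66): {"fq":{"cm":62,"p":45},"j":{"fx":77,"jhj":16,"wj":0},"oc":{"am":77,"i":76,"k":11,"rn":53},"wk":66}
After op 3 (add /d 7): {"d":7,"fq":{"cm":62,"p":45},"j":{"fx":77,"jhj":16,"wj":0},"oc":{"am":77,"i":76,"k":11,"rn":53},"wk":66}
After op 4 (replace /oc/rn 73): {"d":7,"fq":{"cm":62,"p":45},"j":{"fx":77,"jhj":16,"wj":0},"oc":{"am":77,"i":76,"k":11,"rn":73},"wk":66}
After op 5 (replace /fq 39): {"d":7,"fq":39,"j":{"fx":77,"jhj":16,"wj":0},"oc":{"am":77,"i":76,"k":11,"rn":73},"wk":66}
After op 6 (replace /j/jhj 99): {"d":7,"fq":39,"j":{"fx":77,"jhj":99,"wj":0},"oc":{"am":77,"i":76,"k":11,"rn":73},"wk":66}
After op 7 (add /vzv 30): {"d":7,"fq":39,"j":{"fx":77,"jhj":99,"wj":0},"oc":{"am":77,"i":76,"k":11,"rn":73},"vzv":30,"wk":66}
After op 8 (replace /oc 3): {"d":7,"fq":39,"j":{"fx":77,"jhj":99,"wj":0},"oc":3,"vzv":30,"wk":66}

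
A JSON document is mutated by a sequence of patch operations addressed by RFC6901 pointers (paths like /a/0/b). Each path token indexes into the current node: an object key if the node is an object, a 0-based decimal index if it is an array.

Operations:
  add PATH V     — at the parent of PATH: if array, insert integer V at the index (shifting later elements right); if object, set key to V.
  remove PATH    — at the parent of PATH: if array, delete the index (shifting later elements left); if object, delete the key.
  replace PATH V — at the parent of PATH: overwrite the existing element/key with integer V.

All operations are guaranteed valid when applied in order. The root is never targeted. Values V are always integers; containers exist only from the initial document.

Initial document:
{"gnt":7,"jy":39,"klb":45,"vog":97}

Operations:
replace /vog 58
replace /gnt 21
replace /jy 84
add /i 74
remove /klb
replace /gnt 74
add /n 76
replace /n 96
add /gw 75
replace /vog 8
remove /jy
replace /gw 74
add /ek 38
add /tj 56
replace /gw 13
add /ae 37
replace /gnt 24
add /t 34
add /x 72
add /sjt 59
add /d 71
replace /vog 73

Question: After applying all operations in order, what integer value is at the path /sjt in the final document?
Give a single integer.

After op 1 (replace /vog 58): {"gnt":7,"jy":39,"klb":45,"vog":58}
After op 2 (replace /gnt 21): {"gnt":21,"jy":39,"klb":45,"vog":58}
After op 3 (replace /jy 84): {"gnt":21,"jy":84,"klb":45,"vog":58}
After op 4 (add /i 74): {"gnt":21,"i":74,"jy":84,"klb":45,"vog":58}
After op 5 (remove /klb): {"gnt":21,"i":74,"jy":84,"vog":58}
After op 6 (replace /gnt 74): {"gnt":74,"i":74,"jy":84,"vog":58}
After op 7 (add /n 76): {"gnt":74,"i":74,"jy":84,"n":76,"vog":58}
After op 8 (replace /n 96): {"gnt":74,"i":74,"jy":84,"n":96,"vog":58}
After op 9 (add /gw 75): {"gnt":74,"gw":75,"i":74,"jy":84,"n":96,"vog":58}
After op 10 (replace /vog 8): {"gnt":74,"gw":75,"i":74,"jy":84,"n":96,"vog":8}
After op 11 (remove /jy): {"gnt":74,"gw":75,"i":74,"n":96,"vog":8}
After op 12 (replace /gw 74): {"gnt":74,"gw":74,"i":74,"n":96,"vog":8}
After op 13 (add /ek 38): {"ek":38,"gnt":74,"gw":74,"i":74,"n":96,"vog":8}
After op 14 (add /tj 56): {"ek":38,"gnt":74,"gw":74,"i":74,"n":96,"tj":56,"vog":8}
After op 15 (replace /gw 13): {"ek":38,"gnt":74,"gw":13,"i":74,"n":96,"tj":56,"vog":8}
After op 16 (add /ae 37): {"ae":37,"ek":38,"gnt":74,"gw":13,"i":74,"n":96,"tj":56,"vog":8}
After op 17 (replace /gnt 24): {"ae":37,"ek":38,"gnt":24,"gw":13,"i":74,"n":96,"tj":56,"vog":8}
After op 18 (add /t 34): {"ae":37,"ek":38,"gnt":24,"gw":13,"i":74,"n":96,"t":34,"tj":56,"vog":8}
After op 19 (add /x 72): {"ae":37,"ek":38,"gnt":24,"gw":13,"i":74,"n":96,"t":34,"tj":56,"vog":8,"x":72}
After op 20 (add /sjt 59): {"ae":37,"ek":38,"gnt":24,"gw":13,"i":74,"n":96,"sjt":59,"t":34,"tj":56,"vog":8,"x":72}
After op 21 (add /d 71): {"ae":37,"d":71,"ek":38,"gnt":24,"gw":13,"i":74,"n":96,"sjt":59,"t":34,"tj":56,"vog":8,"x":72}
After op 22 (replace /vog 73): {"ae":37,"d":71,"ek":38,"gnt":24,"gw":13,"i":74,"n":96,"sjt":59,"t":34,"tj":56,"vog":73,"x":72}
Value at /sjt: 59

Answer: 59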